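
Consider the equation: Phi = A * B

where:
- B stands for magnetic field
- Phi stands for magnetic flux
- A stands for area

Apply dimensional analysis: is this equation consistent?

Yes

B (magnetic field) has dimensions [I^-1 M T^-2].
Phi (magnetic flux) has dimensions [I^-1 L^2 M T^-2].
A (area) has dimensions [L^2].

Left side: [I^-1 L^2 M T^-2]
Right side: [I^-1 L^2 M T^-2]

Both sides have the same dimensions, so the equation is dimensionally consistent.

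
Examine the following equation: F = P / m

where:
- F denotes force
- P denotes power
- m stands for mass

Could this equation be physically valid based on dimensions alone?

No

F (force) has dimensions [L M T^-2].
P (power) has dimensions [L^2 M T^-3].
m (mass) has dimensions [M].

Left side: [L M T^-2]
Right side: [L^2 T^-3]

The two sides have different dimensions, so the equation is NOT dimensionally consistent.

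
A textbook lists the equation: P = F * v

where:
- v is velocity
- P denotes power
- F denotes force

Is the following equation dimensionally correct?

Yes

v (velocity) has dimensions [L T^-1].
P (power) has dimensions [L^2 M T^-3].
F (force) has dimensions [L M T^-2].

Left side: [L^2 M T^-3]
Right side: [L^2 M T^-3]

Both sides have the same dimensions, so the equation is dimensionally consistent.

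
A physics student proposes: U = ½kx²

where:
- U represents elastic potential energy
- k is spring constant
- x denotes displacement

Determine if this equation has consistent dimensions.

Yes

U (elastic potential energy) has dimensions [L^2 M T^-2].
k (spring constant) has dimensions [M T^-2].
x (displacement) has dimensions [L].

Left side: [L^2 M T^-2]
Right side: [L^2 M T^-2]

Both sides have the same dimensions, so the equation is dimensionally consistent.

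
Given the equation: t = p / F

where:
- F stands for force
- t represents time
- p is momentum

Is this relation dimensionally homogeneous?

Yes

F (force) has dimensions [L M T^-2].
t (time) has dimensions [T].
p (momentum) has dimensions [L M T^-1].

Left side: [T]
Right side: [T]

Both sides have the same dimensions, so the equation is dimensionally consistent.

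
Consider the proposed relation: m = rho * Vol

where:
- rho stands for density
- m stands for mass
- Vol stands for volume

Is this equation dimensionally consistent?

Yes

rho (density) has dimensions [L^-3 M].
m (mass) has dimensions [M].
Vol (volume) has dimensions [L^3].

Left side: [M]
Right side: [M]

Both sides have the same dimensions, so the equation is dimensionally consistent.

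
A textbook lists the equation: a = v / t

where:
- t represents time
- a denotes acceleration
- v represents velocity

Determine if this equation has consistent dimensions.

Yes

t (time) has dimensions [T].
a (acceleration) has dimensions [L T^-2].
v (velocity) has dimensions [L T^-1].

Left side: [L T^-2]
Right side: [L T^-2]

Both sides have the same dimensions, so the equation is dimensionally consistent.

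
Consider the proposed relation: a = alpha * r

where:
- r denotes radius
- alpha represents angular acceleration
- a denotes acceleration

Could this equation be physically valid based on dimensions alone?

Yes

r (radius) has dimensions [L].
alpha (angular acceleration) has dimensions [T^-2].
a (acceleration) has dimensions [L T^-2].

Left side: [L T^-2]
Right side: [L T^-2]

Both sides have the same dimensions, so the equation is dimensionally consistent.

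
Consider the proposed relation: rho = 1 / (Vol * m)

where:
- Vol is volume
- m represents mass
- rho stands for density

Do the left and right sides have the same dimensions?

No

Vol (volume) has dimensions [L^3].
m (mass) has dimensions [M].
rho (density) has dimensions [L^-3 M].

Left side: [L^-3 M]
Right side: [L^-3 M^-1]

The two sides have different dimensions, so the equation is NOT dimensionally consistent.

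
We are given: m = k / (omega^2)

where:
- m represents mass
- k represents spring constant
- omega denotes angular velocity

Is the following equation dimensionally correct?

Yes

m (mass) has dimensions [M].
k (spring constant) has dimensions [M T^-2].
omega (angular velocity) has dimensions [T^-1].

Left side: [M]
Right side: [M]

Both sides have the same dimensions, so the equation is dimensionally consistent.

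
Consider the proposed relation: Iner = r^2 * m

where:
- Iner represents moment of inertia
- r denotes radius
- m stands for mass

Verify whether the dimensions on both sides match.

Yes

Iner (moment of inertia) has dimensions [L^2 M].
r (radius) has dimensions [L].
m (mass) has dimensions [M].

Left side: [L^2 M]
Right side: [L^2 M]

Both sides have the same dimensions, so the equation is dimensionally consistent.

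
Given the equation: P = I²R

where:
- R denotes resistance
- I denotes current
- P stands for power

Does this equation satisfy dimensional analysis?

Yes

R (resistance) has dimensions [I^-2 L^2 M T^-3].
I (current) has dimensions [I].
P (power) has dimensions [L^2 M T^-3].

Left side: [L^2 M T^-3]
Right side: [L^2 M T^-3]

Both sides have the same dimensions, so the equation is dimensionally consistent.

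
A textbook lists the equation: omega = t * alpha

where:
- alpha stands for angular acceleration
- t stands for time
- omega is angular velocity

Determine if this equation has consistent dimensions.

Yes

alpha (angular acceleration) has dimensions [T^-2].
t (time) has dimensions [T].
omega (angular velocity) has dimensions [T^-1].

Left side: [T^-1]
Right side: [T^-1]

Both sides have the same dimensions, so the equation is dimensionally consistent.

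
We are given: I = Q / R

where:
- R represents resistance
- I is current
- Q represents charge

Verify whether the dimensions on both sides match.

No

R (resistance) has dimensions [I^-2 L^2 M T^-3].
I (current) has dimensions [I].
Q (charge) has dimensions [I T].

Left side: [I]
Right side: [I^3 L^-2 M^-1 T^4]

The two sides have different dimensions, so the equation is NOT dimensionally consistent.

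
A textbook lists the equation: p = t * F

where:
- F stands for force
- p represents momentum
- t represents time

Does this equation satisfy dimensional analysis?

Yes

F (force) has dimensions [L M T^-2].
p (momentum) has dimensions [L M T^-1].
t (time) has dimensions [T].

Left side: [L M T^-1]
Right side: [L M T^-1]

Both sides have the same dimensions, so the equation is dimensionally consistent.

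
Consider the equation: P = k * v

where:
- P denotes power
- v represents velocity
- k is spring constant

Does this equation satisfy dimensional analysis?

No

P (power) has dimensions [L^2 M T^-3].
v (velocity) has dimensions [L T^-1].
k (spring constant) has dimensions [M T^-2].

Left side: [L^2 M T^-3]
Right side: [L M T^-3]

The two sides have different dimensions, so the equation is NOT dimensionally consistent.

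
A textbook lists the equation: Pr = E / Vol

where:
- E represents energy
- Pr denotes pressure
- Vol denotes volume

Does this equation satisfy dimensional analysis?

Yes

E (energy) has dimensions [L^2 M T^-2].
Pr (pressure) has dimensions [L^-1 M T^-2].
Vol (volume) has dimensions [L^3].

Left side: [L^-1 M T^-2]
Right side: [L^-1 M T^-2]

Both sides have the same dimensions, so the equation is dimensionally consistent.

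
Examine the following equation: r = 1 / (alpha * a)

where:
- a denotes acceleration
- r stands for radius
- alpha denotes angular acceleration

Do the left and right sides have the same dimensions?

No

a (acceleration) has dimensions [L T^-2].
r (radius) has dimensions [L].
alpha (angular acceleration) has dimensions [T^-2].

Left side: [L]
Right side: [L^-1 T^4]

The two sides have different dimensions, so the equation is NOT dimensionally consistent.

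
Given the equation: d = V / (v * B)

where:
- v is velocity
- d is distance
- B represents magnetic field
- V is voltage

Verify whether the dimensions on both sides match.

Yes

v (velocity) has dimensions [L T^-1].
d (distance) has dimensions [L].
B (magnetic field) has dimensions [I^-1 M T^-2].
V (voltage) has dimensions [I^-1 L^2 M T^-3].

Left side: [L]
Right side: [L]

Both sides have the same dimensions, so the equation is dimensionally consistent.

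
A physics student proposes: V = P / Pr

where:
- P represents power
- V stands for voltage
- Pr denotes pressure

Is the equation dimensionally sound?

No

P (power) has dimensions [L^2 M T^-3].
V (voltage) has dimensions [I^-1 L^2 M T^-3].
Pr (pressure) has dimensions [L^-1 M T^-2].

Left side: [I^-1 L^2 M T^-3]
Right side: [L^3 T^-1]

The two sides have different dimensions, so the equation is NOT dimensionally consistent.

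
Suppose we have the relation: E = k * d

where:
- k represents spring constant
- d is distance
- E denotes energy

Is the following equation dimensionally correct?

No

k (spring constant) has dimensions [M T^-2].
d (distance) has dimensions [L].
E (energy) has dimensions [L^2 M T^-2].

Left side: [L^2 M T^-2]
Right side: [L M T^-2]

The two sides have different dimensions, so the equation is NOT dimensionally consistent.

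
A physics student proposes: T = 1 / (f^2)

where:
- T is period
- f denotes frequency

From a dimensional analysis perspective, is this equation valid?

No

T (period) has dimensions [T].
f (frequency) has dimensions [T^-1].

Left side: [T]
Right side: [T^2]

The two sides have different dimensions, so the equation is NOT dimensionally consistent.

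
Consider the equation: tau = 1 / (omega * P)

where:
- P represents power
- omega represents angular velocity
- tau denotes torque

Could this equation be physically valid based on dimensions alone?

No

P (power) has dimensions [L^2 M T^-3].
omega (angular velocity) has dimensions [T^-1].
tau (torque) has dimensions [L^2 M T^-2].

Left side: [L^2 M T^-2]
Right side: [L^-2 M^-1 T^4]

The two sides have different dimensions, so the equation is NOT dimensionally consistent.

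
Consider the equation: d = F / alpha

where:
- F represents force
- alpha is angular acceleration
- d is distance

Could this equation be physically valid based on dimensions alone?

No

F (force) has dimensions [L M T^-2].
alpha (angular acceleration) has dimensions [T^-2].
d (distance) has dimensions [L].

Left side: [L]
Right side: [L M]

The two sides have different dimensions, so the equation is NOT dimensionally consistent.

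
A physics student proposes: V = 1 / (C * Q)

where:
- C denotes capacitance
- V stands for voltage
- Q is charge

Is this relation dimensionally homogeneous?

No

C (capacitance) has dimensions [I^2 L^-2 M^-1 T^4].
V (voltage) has dimensions [I^-1 L^2 M T^-3].
Q (charge) has dimensions [I T].

Left side: [I^-1 L^2 M T^-3]
Right side: [I^-3 L^2 M T^-5]

The two sides have different dimensions, so the equation is NOT dimensionally consistent.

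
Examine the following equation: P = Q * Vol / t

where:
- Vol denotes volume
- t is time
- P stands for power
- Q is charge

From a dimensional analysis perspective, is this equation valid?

No

Vol (volume) has dimensions [L^3].
t (time) has dimensions [T].
P (power) has dimensions [L^2 M T^-3].
Q (charge) has dimensions [I T].

Left side: [L^2 M T^-3]
Right side: [I L^3]

The two sides have different dimensions, so the equation is NOT dimensionally consistent.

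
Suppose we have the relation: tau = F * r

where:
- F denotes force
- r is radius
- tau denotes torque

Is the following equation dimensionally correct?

Yes

F (force) has dimensions [L M T^-2].
r (radius) has dimensions [L].
tau (torque) has dimensions [L^2 M T^-2].

Left side: [L^2 M T^-2]
Right side: [L^2 M T^-2]

Both sides have the same dimensions, so the equation is dimensionally consistent.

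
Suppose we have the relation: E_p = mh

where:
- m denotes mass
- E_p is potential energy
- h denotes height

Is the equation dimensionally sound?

No

m (mass) has dimensions [M].
E_p (potential energy) has dimensions [L^2 M T^-2].
h (height) has dimensions [L].

Left side: [L^2 M T^-2]
Right side: [L M]

The two sides have different dimensions, so the equation is NOT dimensionally consistent.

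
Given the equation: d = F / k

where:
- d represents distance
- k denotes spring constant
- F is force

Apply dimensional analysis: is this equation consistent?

Yes

d (distance) has dimensions [L].
k (spring constant) has dimensions [M T^-2].
F (force) has dimensions [L M T^-2].

Left side: [L]
Right side: [L]

Both sides have the same dimensions, so the equation is dimensionally consistent.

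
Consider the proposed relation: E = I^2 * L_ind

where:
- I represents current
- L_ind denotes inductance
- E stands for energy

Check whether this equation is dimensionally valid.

Yes

I (current) has dimensions [I].
L_ind (inductance) has dimensions [I^-2 L^2 M T^-2].
E (energy) has dimensions [L^2 M T^-2].

Left side: [L^2 M T^-2]
Right side: [L^2 M T^-2]

Both sides have the same dimensions, so the equation is dimensionally consistent.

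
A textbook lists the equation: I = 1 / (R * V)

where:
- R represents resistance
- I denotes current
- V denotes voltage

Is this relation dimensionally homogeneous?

No

R (resistance) has dimensions [I^-2 L^2 M T^-3].
I (current) has dimensions [I].
V (voltage) has dimensions [I^-1 L^2 M T^-3].

Left side: [I]
Right side: [I^3 L^-4 M^-2 T^6]

The two sides have different dimensions, so the equation is NOT dimensionally consistent.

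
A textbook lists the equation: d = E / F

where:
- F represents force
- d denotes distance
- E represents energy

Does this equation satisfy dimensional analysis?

Yes

F (force) has dimensions [L M T^-2].
d (distance) has dimensions [L].
E (energy) has dimensions [L^2 M T^-2].

Left side: [L]
Right side: [L]

Both sides have the same dimensions, so the equation is dimensionally consistent.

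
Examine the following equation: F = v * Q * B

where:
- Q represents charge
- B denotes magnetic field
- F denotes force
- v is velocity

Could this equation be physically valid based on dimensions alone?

Yes

Q (charge) has dimensions [I T].
B (magnetic field) has dimensions [I^-1 M T^-2].
F (force) has dimensions [L M T^-2].
v (velocity) has dimensions [L T^-1].

Left side: [L M T^-2]
Right side: [L M T^-2]

Both sides have the same dimensions, so the equation is dimensionally consistent.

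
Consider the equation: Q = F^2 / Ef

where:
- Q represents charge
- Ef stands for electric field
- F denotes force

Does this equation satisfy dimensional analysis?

No

Q (charge) has dimensions [I T].
Ef (electric field) has dimensions [I^-1 L M T^-3].
F (force) has dimensions [L M T^-2].

Left side: [I T]
Right side: [I L M T^-1]

The two sides have different dimensions, so the equation is NOT dimensionally consistent.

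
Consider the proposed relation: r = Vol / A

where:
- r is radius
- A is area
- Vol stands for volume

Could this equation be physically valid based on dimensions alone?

Yes

r (radius) has dimensions [L].
A (area) has dimensions [L^2].
Vol (volume) has dimensions [L^3].

Left side: [L]
Right side: [L]

Both sides have the same dimensions, so the equation is dimensionally consistent.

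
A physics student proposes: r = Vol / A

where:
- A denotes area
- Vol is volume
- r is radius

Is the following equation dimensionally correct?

Yes

A (area) has dimensions [L^2].
Vol (volume) has dimensions [L^3].
r (radius) has dimensions [L].

Left side: [L]
Right side: [L]

Both sides have the same dimensions, so the equation is dimensionally consistent.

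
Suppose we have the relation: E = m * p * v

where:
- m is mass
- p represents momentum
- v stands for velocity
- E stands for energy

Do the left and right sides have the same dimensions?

No

m (mass) has dimensions [M].
p (momentum) has dimensions [L M T^-1].
v (velocity) has dimensions [L T^-1].
E (energy) has dimensions [L^2 M T^-2].

Left side: [L^2 M T^-2]
Right side: [L^2 M^2 T^-2]

The two sides have different dimensions, so the equation is NOT dimensionally consistent.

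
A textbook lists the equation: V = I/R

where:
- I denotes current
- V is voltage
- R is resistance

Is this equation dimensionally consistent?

No

I (current) has dimensions [I].
V (voltage) has dimensions [I^-1 L^2 M T^-3].
R (resistance) has dimensions [I^-2 L^2 M T^-3].

Left side: [I^-1 L^2 M T^-3]
Right side: [I^3 L^-2 M^-1 T^3]

The two sides have different dimensions, so the equation is NOT dimensionally consistent.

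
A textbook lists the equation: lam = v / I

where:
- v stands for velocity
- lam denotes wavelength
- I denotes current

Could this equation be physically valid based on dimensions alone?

No

v (velocity) has dimensions [L T^-1].
lam (wavelength) has dimensions [L].
I (current) has dimensions [I].

Left side: [L]
Right side: [I^-1 L T^-1]

The two sides have different dimensions, so the equation is NOT dimensionally consistent.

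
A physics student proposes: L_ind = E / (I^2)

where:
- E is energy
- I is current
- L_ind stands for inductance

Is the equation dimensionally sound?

Yes

E (energy) has dimensions [L^2 M T^-2].
I (current) has dimensions [I].
L_ind (inductance) has dimensions [I^-2 L^2 M T^-2].

Left side: [I^-2 L^2 M T^-2]
Right side: [I^-2 L^2 M T^-2]

Both sides have the same dimensions, so the equation is dimensionally consistent.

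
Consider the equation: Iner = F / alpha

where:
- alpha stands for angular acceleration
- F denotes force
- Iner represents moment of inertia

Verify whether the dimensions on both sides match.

No

alpha (angular acceleration) has dimensions [T^-2].
F (force) has dimensions [L M T^-2].
Iner (moment of inertia) has dimensions [L^2 M].

Left side: [L^2 M]
Right side: [L M]

The two sides have different dimensions, so the equation is NOT dimensionally consistent.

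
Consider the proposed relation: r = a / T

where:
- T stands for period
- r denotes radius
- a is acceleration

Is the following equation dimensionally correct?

No

T (period) has dimensions [T].
r (radius) has dimensions [L].
a (acceleration) has dimensions [L T^-2].

Left side: [L]
Right side: [L T^-3]

The two sides have different dimensions, so the equation is NOT dimensionally consistent.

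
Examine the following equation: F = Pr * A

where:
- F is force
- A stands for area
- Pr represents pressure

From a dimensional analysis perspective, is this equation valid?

Yes

F (force) has dimensions [L M T^-2].
A (area) has dimensions [L^2].
Pr (pressure) has dimensions [L^-1 M T^-2].

Left side: [L M T^-2]
Right side: [L M T^-2]

Both sides have the same dimensions, so the equation is dimensionally consistent.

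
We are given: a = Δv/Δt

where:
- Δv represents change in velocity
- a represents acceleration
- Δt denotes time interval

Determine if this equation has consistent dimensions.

Yes

Δv (change in velocity) has dimensions [L T^-1].
a (acceleration) has dimensions [L T^-2].
Δt (time interval) has dimensions [T].

Left side: [L T^-2]
Right side: [L T^-2]

Both sides have the same dimensions, so the equation is dimensionally consistent.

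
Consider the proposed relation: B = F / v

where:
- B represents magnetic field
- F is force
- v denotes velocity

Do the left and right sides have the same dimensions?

No

B (magnetic field) has dimensions [I^-1 M T^-2].
F (force) has dimensions [L M T^-2].
v (velocity) has dimensions [L T^-1].

Left side: [I^-1 M T^-2]
Right side: [M T^-1]

The two sides have different dimensions, so the equation is NOT dimensionally consistent.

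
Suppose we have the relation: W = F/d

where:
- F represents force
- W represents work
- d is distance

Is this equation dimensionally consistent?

No

F (force) has dimensions [L M T^-2].
W (work) has dimensions [L^2 M T^-2].
d (distance) has dimensions [L].

Left side: [L^2 M T^-2]
Right side: [M T^-2]

The two sides have different dimensions, so the equation is NOT dimensionally consistent.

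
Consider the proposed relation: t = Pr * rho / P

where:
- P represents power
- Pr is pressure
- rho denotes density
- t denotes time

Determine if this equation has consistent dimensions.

No

P (power) has dimensions [L^2 M T^-3].
Pr (pressure) has dimensions [L^-1 M T^-2].
rho (density) has dimensions [L^-3 M].
t (time) has dimensions [T].

Left side: [T]
Right side: [L^-6 M T]

The two sides have different dimensions, so the equation is NOT dimensionally consistent.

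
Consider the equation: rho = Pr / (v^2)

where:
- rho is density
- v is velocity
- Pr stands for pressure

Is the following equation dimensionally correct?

Yes

rho (density) has dimensions [L^-3 M].
v (velocity) has dimensions [L T^-1].
Pr (pressure) has dimensions [L^-1 M T^-2].

Left side: [L^-3 M]
Right side: [L^-3 M]

Both sides have the same dimensions, so the equation is dimensionally consistent.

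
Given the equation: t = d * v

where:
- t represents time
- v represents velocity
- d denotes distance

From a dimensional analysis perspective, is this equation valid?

No

t (time) has dimensions [T].
v (velocity) has dimensions [L T^-1].
d (distance) has dimensions [L].

Left side: [T]
Right side: [L^2 T^-1]

The two sides have different dimensions, so the equation is NOT dimensionally consistent.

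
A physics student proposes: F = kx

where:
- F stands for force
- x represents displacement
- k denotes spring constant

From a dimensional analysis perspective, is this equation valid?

Yes

F (force) has dimensions [L M T^-2].
x (displacement) has dimensions [L].
k (spring constant) has dimensions [M T^-2].

Left side: [L M T^-2]
Right side: [L M T^-2]

Both sides have the same dimensions, so the equation is dimensionally consistent.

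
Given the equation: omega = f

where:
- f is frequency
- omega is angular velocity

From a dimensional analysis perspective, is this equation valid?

Yes

f (frequency) has dimensions [T^-1].
omega (angular velocity) has dimensions [T^-1].

Left side: [T^-1]
Right side: [T^-1]

Both sides have the same dimensions, so the equation is dimensionally consistent.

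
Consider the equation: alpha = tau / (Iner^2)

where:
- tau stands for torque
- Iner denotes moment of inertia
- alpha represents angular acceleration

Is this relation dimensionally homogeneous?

No

tau (torque) has dimensions [L^2 M T^-2].
Iner (moment of inertia) has dimensions [L^2 M].
alpha (angular acceleration) has dimensions [T^-2].

Left side: [T^-2]
Right side: [L^-2 M^-1 T^-2]

The two sides have different dimensions, so the equation is NOT dimensionally consistent.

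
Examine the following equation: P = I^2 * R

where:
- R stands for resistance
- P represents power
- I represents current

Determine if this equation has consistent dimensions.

Yes

R (resistance) has dimensions [I^-2 L^2 M T^-3].
P (power) has dimensions [L^2 M T^-3].
I (current) has dimensions [I].

Left side: [L^2 M T^-3]
Right side: [L^2 M T^-3]

Both sides have the same dimensions, so the equation is dimensionally consistent.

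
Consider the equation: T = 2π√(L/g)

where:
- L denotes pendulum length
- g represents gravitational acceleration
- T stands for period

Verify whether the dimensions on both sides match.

Yes

L (pendulum length) has dimensions [L].
g (gravitational acceleration) has dimensions [L T^-2].
T (period) has dimensions [T].

Left side: [T]
Right side: [T]

Both sides have the same dimensions, so the equation is dimensionally consistent.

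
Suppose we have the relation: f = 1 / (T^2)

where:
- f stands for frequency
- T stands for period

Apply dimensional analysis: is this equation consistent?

No

f (frequency) has dimensions [T^-1].
T (period) has dimensions [T].

Left side: [T^-1]
Right side: [T^-2]

The two sides have different dimensions, so the equation is NOT dimensionally consistent.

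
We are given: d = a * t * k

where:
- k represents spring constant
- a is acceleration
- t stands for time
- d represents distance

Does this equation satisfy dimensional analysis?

No

k (spring constant) has dimensions [M T^-2].
a (acceleration) has dimensions [L T^-2].
t (time) has dimensions [T].
d (distance) has dimensions [L].

Left side: [L]
Right side: [L M T^-3]

The two sides have different dimensions, so the equation is NOT dimensionally consistent.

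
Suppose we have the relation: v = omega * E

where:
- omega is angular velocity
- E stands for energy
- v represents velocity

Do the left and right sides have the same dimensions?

No

omega (angular velocity) has dimensions [T^-1].
E (energy) has dimensions [L^2 M T^-2].
v (velocity) has dimensions [L T^-1].

Left side: [L T^-1]
Right side: [L^2 M T^-3]

The two sides have different dimensions, so the equation is NOT dimensionally consistent.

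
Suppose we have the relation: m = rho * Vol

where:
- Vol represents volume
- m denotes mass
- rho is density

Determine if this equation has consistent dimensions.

Yes

Vol (volume) has dimensions [L^3].
m (mass) has dimensions [M].
rho (density) has dimensions [L^-3 M].

Left side: [M]
Right side: [M]

Both sides have the same dimensions, so the equation is dimensionally consistent.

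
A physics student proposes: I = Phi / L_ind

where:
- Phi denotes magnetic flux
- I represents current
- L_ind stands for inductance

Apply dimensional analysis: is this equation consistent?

Yes

Phi (magnetic flux) has dimensions [I^-1 L^2 M T^-2].
I (current) has dimensions [I].
L_ind (inductance) has dimensions [I^-2 L^2 M T^-2].

Left side: [I]
Right side: [I]

Both sides have the same dimensions, so the equation is dimensionally consistent.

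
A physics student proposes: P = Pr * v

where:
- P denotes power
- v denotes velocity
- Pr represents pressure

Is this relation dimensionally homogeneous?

No

P (power) has dimensions [L^2 M T^-3].
v (velocity) has dimensions [L T^-1].
Pr (pressure) has dimensions [L^-1 M T^-2].

Left side: [L^2 M T^-3]
Right side: [M T^-3]

The two sides have different dimensions, so the equation is NOT dimensionally consistent.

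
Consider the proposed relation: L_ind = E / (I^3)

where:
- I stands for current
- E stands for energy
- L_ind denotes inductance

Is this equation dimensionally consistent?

No

I (current) has dimensions [I].
E (energy) has dimensions [L^2 M T^-2].
L_ind (inductance) has dimensions [I^-2 L^2 M T^-2].

Left side: [I^-2 L^2 M T^-2]
Right side: [I^-3 L^2 M T^-2]

The two sides have different dimensions, so the equation is NOT dimensionally consistent.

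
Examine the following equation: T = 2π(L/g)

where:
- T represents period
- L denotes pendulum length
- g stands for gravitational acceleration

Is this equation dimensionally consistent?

No

T (period) has dimensions [T].
L (pendulum length) has dimensions [L].
g (gravitational acceleration) has dimensions [L T^-2].

Left side: [T]
Right side: [T^2]

The two sides have different dimensions, so the equation is NOT dimensionally consistent.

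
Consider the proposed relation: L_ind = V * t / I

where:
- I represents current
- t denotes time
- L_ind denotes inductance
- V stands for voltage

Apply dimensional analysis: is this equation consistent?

Yes

I (current) has dimensions [I].
t (time) has dimensions [T].
L_ind (inductance) has dimensions [I^-2 L^2 M T^-2].
V (voltage) has dimensions [I^-1 L^2 M T^-3].

Left side: [I^-2 L^2 M T^-2]
Right side: [I^-2 L^2 M T^-2]

Both sides have the same dimensions, so the equation is dimensionally consistent.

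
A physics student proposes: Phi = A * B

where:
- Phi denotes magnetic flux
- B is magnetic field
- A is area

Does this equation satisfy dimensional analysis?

Yes

Phi (magnetic flux) has dimensions [I^-1 L^2 M T^-2].
B (magnetic field) has dimensions [I^-1 M T^-2].
A (area) has dimensions [L^2].

Left side: [I^-1 L^2 M T^-2]
Right side: [I^-1 L^2 M T^-2]

Both sides have the same dimensions, so the equation is dimensionally consistent.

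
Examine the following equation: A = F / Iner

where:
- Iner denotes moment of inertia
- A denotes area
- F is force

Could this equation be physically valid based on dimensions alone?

No

Iner (moment of inertia) has dimensions [L^2 M].
A (area) has dimensions [L^2].
F (force) has dimensions [L M T^-2].

Left side: [L^2]
Right side: [L^-1 T^-2]

The two sides have different dimensions, so the equation is NOT dimensionally consistent.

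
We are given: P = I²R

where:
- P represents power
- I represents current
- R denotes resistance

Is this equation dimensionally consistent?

Yes

P (power) has dimensions [L^2 M T^-3].
I (current) has dimensions [I].
R (resistance) has dimensions [I^-2 L^2 M T^-3].

Left side: [L^2 M T^-3]
Right side: [L^2 M T^-3]

Both sides have the same dimensions, so the equation is dimensionally consistent.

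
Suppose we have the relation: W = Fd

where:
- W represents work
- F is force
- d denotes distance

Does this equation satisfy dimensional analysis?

Yes

W (work) has dimensions [L^2 M T^-2].
F (force) has dimensions [L M T^-2].
d (distance) has dimensions [L].

Left side: [L^2 M T^-2]
Right side: [L^2 M T^-2]

Both sides have the same dimensions, so the equation is dimensionally consistent.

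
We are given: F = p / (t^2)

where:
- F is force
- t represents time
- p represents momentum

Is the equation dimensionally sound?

No

F (force) has dimensions [L M T^-2].
t (time) has dimensions [T].
p (momentum) has dimensions [L M T^-1].

Left side: [L M T^-2]
Right side: [L M T^-3]

The two sides have different dimensions, so the equation is NOT dimensionally consistent.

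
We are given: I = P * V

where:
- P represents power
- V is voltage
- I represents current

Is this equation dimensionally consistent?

No

P (power) has dimensions [L^2 M T^-3].
V (voltage) has dimensions [I^-1 L^2 M T^-3].
I (current) has dimensions [I].

Left side: [I]
Right side: [I^-1 L^4 M^2 T^-6]

The two sides have different dimensions, so the equation is NOT dimensionally consistent.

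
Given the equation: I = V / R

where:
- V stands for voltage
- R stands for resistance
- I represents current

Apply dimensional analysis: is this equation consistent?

Yes

V (voltage) has dimensions [I^-1 L^2 M T^-3].
R (resistance) has dimensions [I^-2 L^2 M T^-3].
I (current) has dimensions [I].

Left side: [I]
Right side: [I]

Both sides have the same dimensions, so the equation is dimensionally consistent.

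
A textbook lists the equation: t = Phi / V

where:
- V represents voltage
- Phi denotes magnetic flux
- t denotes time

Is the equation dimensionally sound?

Yes

V (voltage) has dimensions [I^-1 L^2 M T^-3].
Phi (magnetic flux) has dimensions [I^-1 L^2 M T^-2].
t (time) has dimensions [T].

Left side: [T]
Right side: [T]

Both sides have the same dimensions, so the equation is dimensionally consistent.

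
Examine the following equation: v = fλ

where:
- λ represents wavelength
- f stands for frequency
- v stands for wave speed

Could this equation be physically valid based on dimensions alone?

Yes

λ (wavelength) has dimensions [L].
f (frequency) has dimensions [T^-1].
v (wave speed) has dimensions [L T^-1].

Left side: [L T^-1]
Right side: [L T^-1]

Both sides have the same dimensions, so the equation is dimensionally consistent.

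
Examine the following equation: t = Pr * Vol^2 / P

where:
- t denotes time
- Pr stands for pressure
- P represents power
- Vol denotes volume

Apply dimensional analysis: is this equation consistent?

No

t (time) has dimensions [T].
Pr (pressure) has dimensions [L^-1 M T^-2].
P (power) has dimensions [L^2 M T^-3].
Vol (volume) has dimensions [L^3].

Left side: [T]
Right side: [L^3 T]

The two sides have different dimensions, so the equation is NOT dimensionally consistent.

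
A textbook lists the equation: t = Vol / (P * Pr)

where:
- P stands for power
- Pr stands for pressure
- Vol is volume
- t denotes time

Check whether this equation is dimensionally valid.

No

P (power) has dimensions [L^2 M T^-3].
Pr (pressure) has dimensions [L^-1 M T^-2].
Vol (volume) has dimensions [L^3].
t (time) has dimensions [T].

Left side: [T]
Right side: [L^2 M^-2 T^5]

The two sides have different dimensions, so the equation is NOT dimensionally consistent.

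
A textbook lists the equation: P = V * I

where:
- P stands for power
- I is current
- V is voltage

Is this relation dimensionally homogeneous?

Yes

P (power) has dimensions [L^2 M T^-3].
I (current) has dimensions [I].
V (voltage) has dimensions [I^-1 L^2 M T^-3].

Left side: [L^2 M T^-3]
Right side: [L^2 M T^-3]

Both sides have the same dimensions, so the equation is dimensionally consistent.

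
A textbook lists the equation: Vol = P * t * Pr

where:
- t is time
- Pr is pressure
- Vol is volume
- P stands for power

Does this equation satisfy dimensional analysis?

No

t (time) has dimensions [T].
Pr (pressure) has dimensions [L^-1 M T^-2].
Vol (volume) has dimensions [L^3].
P (power) has dimensions [L^2 M T^-3].

Left side: [L^3]
Right side: [L M^2 T^-4]

The two sides have different dimensions, so the equation is NOT dimensionally consistent.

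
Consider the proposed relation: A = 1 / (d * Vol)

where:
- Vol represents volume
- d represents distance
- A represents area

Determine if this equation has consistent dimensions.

No

Vol (volume) has dimensions [L^3].
d (distance) has dimensions [L].
A (area) has dimensions [L^2].

Left side: [L^2]
Right side: [L^-4]

The two sides have different dimensions, so the equation is NOT dimensionally consistent.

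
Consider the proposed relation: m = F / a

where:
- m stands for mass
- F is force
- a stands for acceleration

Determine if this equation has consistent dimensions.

Yes

m (mass) has dimensions [M].
F (force) has dimensions [L M T^-2].
a (acceleration) has dimensions [L T^-2].

Left side: [M]
Right side: [M]

Both sides have the same dimensions, so the equation is dimensionally consistent.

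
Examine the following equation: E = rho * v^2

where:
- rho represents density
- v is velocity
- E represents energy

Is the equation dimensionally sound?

No

rho (density) has dimensions [L^-3 M].
v (velocity) has dimensions [L T^-1].
E (energy) has dimensions [L^2 M T^-2].

Left side: [L^2 M T^-2]
Right side: [L^-1 M T^-2]

The two sides have different dimensions, so the equation is NOT dimensionally consistent.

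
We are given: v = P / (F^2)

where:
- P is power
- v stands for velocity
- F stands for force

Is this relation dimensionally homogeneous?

No

P (power) has dimensions [L^2 M T^-3].
v (velocity) has dimensions [L T^-1].
F (force) has dimensions [L M T^-2].

Left side: [L T^-1]
Right side: [M^-1 T]

The two sides have different dimensions, so the equation is NOT dimensionally consistent.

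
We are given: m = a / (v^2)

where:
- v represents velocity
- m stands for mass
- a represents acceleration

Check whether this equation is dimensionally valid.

No

v (velocity) has dimensions [L T^-1].
m (mass) has dimensions [M].
a (acceleration) has dimensions [L T^-2].

Left side: [M]
Right side: [L^-1]

The two sides have different dimensions, so the equation is NOT dimensionally consistent.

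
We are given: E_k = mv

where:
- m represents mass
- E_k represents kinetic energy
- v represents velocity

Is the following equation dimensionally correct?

No

m (mass) has dimensions [M].
E_k (kinetic energy) has dimensions [L^2 M T^-2].
v (velocity) has dimensions [L T^-1].

Left side: [L^2 M T^-2]
Right side: [L M T^-1]

The two sides have different dimensions, so the equation is NOT dimensionally consistent.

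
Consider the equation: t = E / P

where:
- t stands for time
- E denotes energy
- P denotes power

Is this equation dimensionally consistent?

Yes

t (time) has dimensions [T].
E (energy) has dimensions [L^2 M T^-2].
P (power) has dimensions [L^2 M T^-3].

Left side: [T]
Right side: [T]

Both sides have the same dimensions, so the equation is dimensionally consistent.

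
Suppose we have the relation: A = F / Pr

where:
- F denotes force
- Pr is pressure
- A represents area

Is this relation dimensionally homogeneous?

Yes

F (force) has dimensions [L M T^-2].
Pr (pressure) has dimensions [L^-1 M T^-2].
A (area) has dimensions [L^2].

Left side: [L^2]
Right side: [L^2]

Both sides have the same dimensions, so the equation is dimensionally consistent.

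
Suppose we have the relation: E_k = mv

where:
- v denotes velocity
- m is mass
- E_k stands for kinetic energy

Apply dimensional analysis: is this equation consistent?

No

v (velocity) has dimensions [L T^-1].
m (mass) has dimensions [M].
E_k (kinetic energy) has dimensions [L^2 M T^-2].

Left side: [L^2 M T^-2]
Right side: [L M T^-1]

The two sides have different dimensions, so the equation is NOT dimensionally consistent.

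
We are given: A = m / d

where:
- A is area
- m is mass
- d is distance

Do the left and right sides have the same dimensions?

No

A (area) has dimensions [L^2].
m (mass) has dimensions [M].
d (distance) has dimensions [L].

Left side: [L^2]
Right side: [L^-1 M]

The two sides have different dimensions, so the equation is NOT dimensionally consistent.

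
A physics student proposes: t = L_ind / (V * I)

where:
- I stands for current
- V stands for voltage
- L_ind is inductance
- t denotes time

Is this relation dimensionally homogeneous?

No

I (current) has dimensions [I].
V (voltage) has dimensions [I^-1 L^2 M T^-3].
L_ind (inductance) has dimensions [I^-2 L^2 M T^-2].
t (time) has dimensions [T].

Left side: [T]
Right side: [I^-2 T]

The two sides have different dimensions, so the equation is NOT dimensionally consistent.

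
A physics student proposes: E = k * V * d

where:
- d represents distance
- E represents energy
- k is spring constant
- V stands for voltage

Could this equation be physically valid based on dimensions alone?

No

d (distance) has dimensions [L].
E (energy) has dimensions [L^2 M T^-2].
k (spring constant) has dimensions [M T^-2].
V (voltage) has dimensions [I^-1 L^2 M T^-3].

Left side: [L^2 M T^-2]
Right side: [I^-1 L^3 M^2 T^-5]

The two sides have different dimensions, so the equation is NOT dimensionally consistent.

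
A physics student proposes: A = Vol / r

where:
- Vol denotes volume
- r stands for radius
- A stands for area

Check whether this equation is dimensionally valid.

Yes

Vol (volume) has dimensions [L^3].
r (radius) has dimensions [L].
A (area) has dimensions [L^2].

Left side: [L^2]
Right side: [L^2]

Both sides have the same dimensions, so the equation is dimensionally consistent.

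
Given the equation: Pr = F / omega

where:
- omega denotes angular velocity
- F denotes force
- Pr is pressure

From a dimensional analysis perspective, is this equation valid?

No

omega (angular velocity) has dimensions [T^-1].
F (force) has dimensions [L M T^-2].
Pr (pressure) has dimensions [L^-1 M T^-2].

Left side: [L^-1 M T^-2]
Right side: [L M T^-1]

The two sides have different dimensions, so the equation is NOT dimensionally consistent.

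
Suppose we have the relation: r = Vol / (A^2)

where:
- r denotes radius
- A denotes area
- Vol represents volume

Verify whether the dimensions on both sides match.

No

r (radius) has dimensions [L].
A (area) has dimensions [L^2].
Vol (volume) has dimensions [L^3].

Left side: [L]
Right side: [L^-1]

The two sides have different dimensions, so the equation is NOT dimensionally consistent.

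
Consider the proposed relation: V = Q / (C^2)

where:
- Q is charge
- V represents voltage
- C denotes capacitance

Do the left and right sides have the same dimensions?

No

Q (charge) has dimensions [I T].
V (voltage) has dimensions [I^-1 L^2 M T^-3].
C (capacitance) has dimensions [I^2 L^-2 M^-1 T^4].

Left side: [I^-1 L^2 M T^-3]
Right side: [I^-3 L^4 M^2 T^-7]

The two sides have different dimensions, so the equation is NOT dimensionally consistent.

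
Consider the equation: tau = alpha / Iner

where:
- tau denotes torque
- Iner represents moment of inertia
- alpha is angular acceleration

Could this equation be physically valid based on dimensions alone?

No

tau (torque) has dimensions [L^2 M T^-2].
Iner (moment of inertia) has dimensions [L^2 M].
alpha (angular acceleration) has dimensions [T^-2].

Left side: [L^2 M T^-2]
Right side: [L^-2 M^-1 T^-2]

The two sides have different dimensions, so the equation is NOT dimensionally consistent.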